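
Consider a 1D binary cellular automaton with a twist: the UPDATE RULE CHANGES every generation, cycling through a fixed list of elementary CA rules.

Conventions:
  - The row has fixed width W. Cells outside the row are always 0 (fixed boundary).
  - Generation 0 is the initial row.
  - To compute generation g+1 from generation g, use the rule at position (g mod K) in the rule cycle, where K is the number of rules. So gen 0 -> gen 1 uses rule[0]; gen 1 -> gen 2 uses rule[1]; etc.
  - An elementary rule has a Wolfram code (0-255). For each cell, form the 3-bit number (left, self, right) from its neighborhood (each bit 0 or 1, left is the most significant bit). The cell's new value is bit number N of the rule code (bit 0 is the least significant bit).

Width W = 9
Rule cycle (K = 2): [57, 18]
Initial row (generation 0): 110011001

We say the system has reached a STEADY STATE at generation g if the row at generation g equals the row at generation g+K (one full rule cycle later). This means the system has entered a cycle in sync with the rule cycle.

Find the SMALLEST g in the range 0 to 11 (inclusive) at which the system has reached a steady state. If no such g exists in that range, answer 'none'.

Answer: 6

Derivation:
Gen 0: 110011001
Gen 1 (rule 57): 101010100
Gen 2 (rule 18): 000000010
Gen 3 (rule 57): 111111001
Gen 4 (rule 18): 000000110
Gen 5 (rule 57): 111110101
Gen 6 (rule 18): 000000000
Gen 7 (rule 57): 111111111
Gen 8 (rule 18): 000000000
Gen 9 (rule 57): 111111111
Gen 10 (rule 18): 000000000
Gen 11 (rule 57): 111111111
Gen 12 (rule 18): 000000000
Gen 13 (rule 57): 111111111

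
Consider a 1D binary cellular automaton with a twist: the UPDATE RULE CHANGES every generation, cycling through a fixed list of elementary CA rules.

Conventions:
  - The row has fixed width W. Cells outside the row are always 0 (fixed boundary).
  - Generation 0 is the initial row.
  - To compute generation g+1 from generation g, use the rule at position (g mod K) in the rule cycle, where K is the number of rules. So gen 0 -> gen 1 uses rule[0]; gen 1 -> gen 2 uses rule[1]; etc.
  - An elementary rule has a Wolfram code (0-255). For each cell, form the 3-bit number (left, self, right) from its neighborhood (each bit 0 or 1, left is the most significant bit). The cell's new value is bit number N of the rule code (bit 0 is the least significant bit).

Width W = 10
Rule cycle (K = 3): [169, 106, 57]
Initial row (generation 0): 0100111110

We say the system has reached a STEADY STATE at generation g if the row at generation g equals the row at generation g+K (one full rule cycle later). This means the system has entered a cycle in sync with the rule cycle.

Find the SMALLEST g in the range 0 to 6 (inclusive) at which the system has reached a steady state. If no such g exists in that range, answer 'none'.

Answer: none

Derivation:
Gen 0: 0100111110
Gen 1 (rule 169): 0000111100
Gen 2 (rule 106): 0001100100
Gen 3 (rule 57): 1101010011
Gen 4 (rule 169): 1010100010
Gen 5 (rule 106): 0101000100
Gen 6 (rule 57): 0010110011
Gen 7 (rule 169): 1001100010
Gen 8 (rule 106): 0011100100
Gen 9 (rule 57): 1010010011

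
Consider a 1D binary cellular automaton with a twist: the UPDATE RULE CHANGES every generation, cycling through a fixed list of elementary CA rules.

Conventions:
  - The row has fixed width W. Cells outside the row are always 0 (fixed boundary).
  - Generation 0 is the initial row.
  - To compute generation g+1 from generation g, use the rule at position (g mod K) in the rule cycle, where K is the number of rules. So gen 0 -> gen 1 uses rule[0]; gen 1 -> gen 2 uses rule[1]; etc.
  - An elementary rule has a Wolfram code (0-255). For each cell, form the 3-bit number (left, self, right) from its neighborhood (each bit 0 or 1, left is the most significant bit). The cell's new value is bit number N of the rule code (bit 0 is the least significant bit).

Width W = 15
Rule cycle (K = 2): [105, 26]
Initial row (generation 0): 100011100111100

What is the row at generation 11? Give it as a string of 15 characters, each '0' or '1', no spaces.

Answer: 000000100011111

Derivation:
Gen 0: 100011100111100
Gen 1 (rule 105): 001010100100101
Gen 2 (rule 26): 010000011011000
Gen 3 (rule 105): 000111011111011
Gen 4 (rule 26): 001100010000010
Gen 5 (rule 105): 101101000111000
Gen 6 (rule 26): 001000101100100
Gen 7 (rule 105): 100010011100001
Gen 8 (rule 26): 010101110010010
Gen 9 (rule 105): 001011010000000
Gen 10 (rule 26): 010010001000000
Gen 11 (rule 105): 000000100011111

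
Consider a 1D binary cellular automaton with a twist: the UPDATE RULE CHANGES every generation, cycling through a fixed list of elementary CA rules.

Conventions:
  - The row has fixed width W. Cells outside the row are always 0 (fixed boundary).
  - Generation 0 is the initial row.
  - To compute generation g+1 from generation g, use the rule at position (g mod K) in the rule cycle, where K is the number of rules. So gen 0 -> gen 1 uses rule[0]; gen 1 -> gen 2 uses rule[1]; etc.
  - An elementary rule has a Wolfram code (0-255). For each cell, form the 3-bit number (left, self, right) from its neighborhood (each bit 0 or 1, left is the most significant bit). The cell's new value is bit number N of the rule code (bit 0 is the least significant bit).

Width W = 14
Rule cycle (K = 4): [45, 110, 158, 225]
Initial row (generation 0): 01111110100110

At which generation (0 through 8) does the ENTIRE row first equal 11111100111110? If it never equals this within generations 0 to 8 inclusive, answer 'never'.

Gen 0: 01111110100110
Gen 1 (rule 45): 01000001100100
Gen 2 (rule 110): 11000011101100
Gen 3 (rule 158): 10100111001010
Gen 4 (rule 225): 01000011000100
Gen 5 (rule 45): 01011010010101
Gen 6 (rule 110): 11111110111111
Gen 7 (rule 158): 11111100111110
Gen 8 (rule 225): 01111100011110

Answer: 7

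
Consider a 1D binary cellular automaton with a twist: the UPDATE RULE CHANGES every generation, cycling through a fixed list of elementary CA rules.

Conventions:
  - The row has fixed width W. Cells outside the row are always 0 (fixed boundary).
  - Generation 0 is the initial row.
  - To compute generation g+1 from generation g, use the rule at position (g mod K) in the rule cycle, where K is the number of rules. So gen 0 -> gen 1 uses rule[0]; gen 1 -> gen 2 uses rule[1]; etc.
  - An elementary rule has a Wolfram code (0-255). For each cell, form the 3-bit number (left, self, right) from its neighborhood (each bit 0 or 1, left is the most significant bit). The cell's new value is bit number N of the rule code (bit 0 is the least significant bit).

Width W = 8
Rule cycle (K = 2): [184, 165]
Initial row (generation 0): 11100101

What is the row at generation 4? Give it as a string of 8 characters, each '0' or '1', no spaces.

Answer: 10111001

Derivation:
Gen 0: 11100101
Gen 1 (rule 184): 11010010
Gen 2 (rule 165): 00110010
Gen 3 (rule 184): 00101001
Gen 4 (rule 165): 10111001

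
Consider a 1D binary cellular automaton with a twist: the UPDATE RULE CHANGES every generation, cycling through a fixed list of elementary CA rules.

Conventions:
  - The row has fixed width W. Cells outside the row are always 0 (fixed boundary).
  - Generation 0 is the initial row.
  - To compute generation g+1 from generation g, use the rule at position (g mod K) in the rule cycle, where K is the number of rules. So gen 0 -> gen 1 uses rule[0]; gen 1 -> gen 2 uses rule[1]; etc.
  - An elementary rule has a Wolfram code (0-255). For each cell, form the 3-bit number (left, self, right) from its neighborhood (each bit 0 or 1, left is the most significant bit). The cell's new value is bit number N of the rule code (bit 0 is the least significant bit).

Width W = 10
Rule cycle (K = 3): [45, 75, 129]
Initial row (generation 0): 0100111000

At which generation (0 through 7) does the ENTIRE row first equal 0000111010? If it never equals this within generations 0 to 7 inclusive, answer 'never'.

Answer: never

Derivation:
Gen 0: 0100111000
Gen 1 (rule 45): 0100100011
Gen 2 (rule 75): 1001001111
Gen 3 (rule 129): 0000000110
Gen 4 (rule 45): 1111110100
Gen 5 (rule 75): 1000010001
Gen 6 (rule 129): 0011000100
Gen 7 (rule 45): 1010010101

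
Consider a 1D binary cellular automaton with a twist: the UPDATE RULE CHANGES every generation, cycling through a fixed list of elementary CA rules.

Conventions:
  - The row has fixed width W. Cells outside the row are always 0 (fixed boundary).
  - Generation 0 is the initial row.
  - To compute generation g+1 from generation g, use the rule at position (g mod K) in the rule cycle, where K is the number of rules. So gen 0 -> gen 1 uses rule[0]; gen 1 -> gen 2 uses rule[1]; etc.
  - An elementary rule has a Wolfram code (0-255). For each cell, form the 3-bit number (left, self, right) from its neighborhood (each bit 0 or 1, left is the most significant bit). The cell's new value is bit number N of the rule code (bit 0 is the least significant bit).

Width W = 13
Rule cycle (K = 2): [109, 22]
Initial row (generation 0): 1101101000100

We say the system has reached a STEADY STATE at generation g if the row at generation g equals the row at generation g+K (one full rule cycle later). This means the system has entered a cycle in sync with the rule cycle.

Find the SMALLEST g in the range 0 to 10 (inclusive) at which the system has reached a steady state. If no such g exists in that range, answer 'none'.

Answer: 4

Derivation:
Gen 0: 1101101000100
Gen 1 (rule 109): 1111111010101
Gen 2 (rule 22): 0000000010101
Gen 3 (rule 109): 1111111011111
Gen 4 (rule 22): 0000000000000
Gen 5 (rule 109): 1111111111111
Gen 6 (rule 22): 0000000000000
Gen 7 (rule 109): 1111111111111
Gen 8 (rule 22): 0000000000000
Gen 9 (rule 109): 1111111111111
Gen 10 (rule 22): 0000000000000
Gen 11 (rule 109): 1111111111111
Gen 12 (rule 22): 0000000000000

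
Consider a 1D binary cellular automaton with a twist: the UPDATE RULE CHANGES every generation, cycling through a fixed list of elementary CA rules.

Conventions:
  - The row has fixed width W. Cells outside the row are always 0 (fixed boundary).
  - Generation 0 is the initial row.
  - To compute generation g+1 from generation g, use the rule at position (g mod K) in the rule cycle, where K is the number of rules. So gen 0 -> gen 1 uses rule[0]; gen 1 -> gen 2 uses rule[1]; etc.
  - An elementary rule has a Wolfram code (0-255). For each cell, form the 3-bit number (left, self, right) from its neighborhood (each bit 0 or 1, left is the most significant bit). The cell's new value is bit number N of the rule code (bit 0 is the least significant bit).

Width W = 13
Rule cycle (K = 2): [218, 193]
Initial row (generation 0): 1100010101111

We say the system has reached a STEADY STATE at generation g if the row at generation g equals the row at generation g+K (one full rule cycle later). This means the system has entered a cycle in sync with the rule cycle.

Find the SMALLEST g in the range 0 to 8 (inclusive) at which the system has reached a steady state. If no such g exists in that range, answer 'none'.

Gen 0: 1100010101111
Gen 1 (rule 218): 1110100001111
Gen 2 (rule 193): 0110001100111
Gen 3 (rule 218): 1111011111111
Gen 4 (rule 193): 0111001111111
Gen 5 (rule 218): 1111111111111
Gen 6 (rule 193): 0111111111111
Gen 7 (rule 218): 1111111111111
Gen 8 (rule 193): 0111111111111
Gen 9 (rule 218): 1111111111111
Gen 10 (rule 193): 0111111111111

Answer: 5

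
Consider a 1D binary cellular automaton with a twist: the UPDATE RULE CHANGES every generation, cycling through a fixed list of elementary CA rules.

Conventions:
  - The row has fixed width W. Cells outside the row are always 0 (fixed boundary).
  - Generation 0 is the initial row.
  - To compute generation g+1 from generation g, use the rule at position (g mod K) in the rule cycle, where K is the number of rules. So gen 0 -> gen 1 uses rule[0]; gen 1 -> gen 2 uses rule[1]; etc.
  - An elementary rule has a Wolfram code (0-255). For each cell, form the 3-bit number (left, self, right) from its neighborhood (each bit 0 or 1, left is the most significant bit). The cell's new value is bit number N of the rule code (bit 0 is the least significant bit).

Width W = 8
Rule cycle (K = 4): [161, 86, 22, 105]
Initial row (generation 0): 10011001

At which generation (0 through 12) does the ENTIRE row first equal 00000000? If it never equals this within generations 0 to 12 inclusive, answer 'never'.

Answer: 1

Derivation:
Gen 0: 10011001
Gen 1 (rule 161): 00000000
Gen 2 (rule 86): 00000000
Gen 3 (rule 22): 00000000
Gen 4 (rule 105): 11111111
Gen 5 (rule 161): 01111110
Gen 6 (rule 86): 10000011
Gen 7 (rule 22): 11000100
Gen 8 (rule 105): 11010001
Gen 9 (rule 161): 00100100
Gen 10 (rule 86): 01111110
Gen 11 (rule 22): 10000001
Gen 12 (rule 105): 00111100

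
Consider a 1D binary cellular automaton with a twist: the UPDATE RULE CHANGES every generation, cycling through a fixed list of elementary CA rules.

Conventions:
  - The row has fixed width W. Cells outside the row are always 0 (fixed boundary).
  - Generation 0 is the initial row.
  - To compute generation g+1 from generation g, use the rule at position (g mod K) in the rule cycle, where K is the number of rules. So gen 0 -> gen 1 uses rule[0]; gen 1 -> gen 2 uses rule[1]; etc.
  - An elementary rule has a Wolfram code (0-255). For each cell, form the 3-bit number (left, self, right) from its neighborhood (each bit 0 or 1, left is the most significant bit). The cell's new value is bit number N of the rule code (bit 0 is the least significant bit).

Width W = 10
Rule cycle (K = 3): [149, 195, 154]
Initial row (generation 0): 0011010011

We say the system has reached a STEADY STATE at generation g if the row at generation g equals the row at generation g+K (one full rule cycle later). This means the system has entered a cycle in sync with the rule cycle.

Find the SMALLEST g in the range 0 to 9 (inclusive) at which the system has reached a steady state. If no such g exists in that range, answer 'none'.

Gen 0: 0011010011
Gen 1 (rule 149): 1000011000
Gen 2 (rule 195): 0011101011
Gen 3 (rule 154): 0111000010
Gen 4 (rule 149): 0010111011
Gen 5 (rule 195): 1100011001
Gen 6 (rule 154): 1010110110
Gen 7 (rule 149): 1010000001
Gen 8 (rule 195): 0000111110
Gen 9 (rule 154): 0001111101
Gen 10 (rule 149): 1100111001
Gen 11 (rule 195): 0101011010
Gen 12 (rule 154): 1000010001

Answer: none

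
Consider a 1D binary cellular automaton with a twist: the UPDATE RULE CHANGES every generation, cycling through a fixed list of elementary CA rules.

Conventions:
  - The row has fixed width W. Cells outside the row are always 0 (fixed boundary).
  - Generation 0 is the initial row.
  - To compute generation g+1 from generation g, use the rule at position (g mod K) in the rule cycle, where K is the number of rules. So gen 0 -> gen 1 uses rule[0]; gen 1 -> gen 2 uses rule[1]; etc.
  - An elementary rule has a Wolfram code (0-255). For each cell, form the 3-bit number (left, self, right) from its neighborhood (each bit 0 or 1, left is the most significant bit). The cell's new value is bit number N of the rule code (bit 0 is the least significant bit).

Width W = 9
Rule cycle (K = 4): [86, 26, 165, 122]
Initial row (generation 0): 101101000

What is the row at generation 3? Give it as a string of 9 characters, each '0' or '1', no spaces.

Answer: 000001110

Derivation:
Gen 0: 101101000
Gen 1 (rule 86): 100101100
Gen 2 (rule 26): 011001010
Gen 3 (rule 165): 000001110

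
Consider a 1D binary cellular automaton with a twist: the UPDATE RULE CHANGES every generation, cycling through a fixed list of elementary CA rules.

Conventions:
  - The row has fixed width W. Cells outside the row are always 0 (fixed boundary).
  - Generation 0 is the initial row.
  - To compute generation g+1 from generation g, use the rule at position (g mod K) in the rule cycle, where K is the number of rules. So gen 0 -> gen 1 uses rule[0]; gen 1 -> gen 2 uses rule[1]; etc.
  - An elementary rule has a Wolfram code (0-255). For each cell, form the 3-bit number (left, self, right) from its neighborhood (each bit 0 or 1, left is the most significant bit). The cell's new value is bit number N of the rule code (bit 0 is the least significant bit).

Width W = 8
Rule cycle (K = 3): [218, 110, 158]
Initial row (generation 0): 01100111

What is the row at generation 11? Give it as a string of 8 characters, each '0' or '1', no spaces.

Gen 0: 01100111
Gen 1 (rule 218): 11111111
Gen 2 (rule 110): 10000001
Gen 3 (rule 158): 11000011
Gen 4 (rule 218): 11100111
Gen 5 (rule 110): 10101101
Gen 6 (rule 158): 10101001
Gen 7 (rule 218): 00000110
Gen 8 (rule 110): 00001110
Gen 9 (rule 158): 00011101
Gen 10 (rule 218): 00111100
Gen 11 (rule 110): 01100100

Answer: 01100100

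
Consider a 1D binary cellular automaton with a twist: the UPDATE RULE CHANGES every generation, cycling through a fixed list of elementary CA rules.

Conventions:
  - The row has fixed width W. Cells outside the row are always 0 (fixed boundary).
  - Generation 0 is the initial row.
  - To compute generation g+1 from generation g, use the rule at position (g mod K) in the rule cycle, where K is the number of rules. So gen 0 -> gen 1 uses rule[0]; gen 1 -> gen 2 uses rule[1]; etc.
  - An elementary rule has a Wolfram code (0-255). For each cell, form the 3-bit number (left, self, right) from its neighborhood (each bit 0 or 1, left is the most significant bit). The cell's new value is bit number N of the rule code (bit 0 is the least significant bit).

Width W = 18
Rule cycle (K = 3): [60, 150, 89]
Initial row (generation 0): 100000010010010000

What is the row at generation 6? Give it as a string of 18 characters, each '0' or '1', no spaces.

Answer: 110000011111011011

Derivation:
Gen 0: 100000010010010000
Gen 1 (rule 60): 110000011011011000
Gen 2 (rule 150): 001000100000000100
Gen 3 (rule 89): 100110011111110011
Gen 4 (rule 60): 110101010000001010
Gen 5 (rule 150): 000101011000011011
Gen 6 (rule 89): 110000011111011011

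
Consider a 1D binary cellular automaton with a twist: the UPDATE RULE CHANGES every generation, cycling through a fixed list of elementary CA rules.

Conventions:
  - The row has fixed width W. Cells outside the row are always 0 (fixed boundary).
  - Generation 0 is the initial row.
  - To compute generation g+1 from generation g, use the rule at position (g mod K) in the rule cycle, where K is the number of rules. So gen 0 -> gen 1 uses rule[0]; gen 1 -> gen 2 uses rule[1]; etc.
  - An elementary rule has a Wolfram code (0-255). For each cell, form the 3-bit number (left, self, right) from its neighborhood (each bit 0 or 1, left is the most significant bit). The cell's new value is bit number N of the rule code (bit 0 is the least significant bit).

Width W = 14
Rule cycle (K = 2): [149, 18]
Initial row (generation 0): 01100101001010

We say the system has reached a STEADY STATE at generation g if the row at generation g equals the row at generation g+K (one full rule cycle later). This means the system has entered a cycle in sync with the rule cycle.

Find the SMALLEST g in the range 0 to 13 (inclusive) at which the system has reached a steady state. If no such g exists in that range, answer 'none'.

Gen 0: 01100101001010
Gen 1 (rule 149): 00010101101011
Gen 2 (rule 18): 00100000000000
Gen 3 (rule 149): 10111111111111
Gen 4 (rule 18): 00000000000000
Gen 5 (rule 149): 11111111111111
Gen 6 (rule 18): 00000000000000
Gen 7 (rule 149): 11111111111111
Gen 8 (rule 18): 00000000000000
Gen 9 (rule 149): 11111111111111
Gen 10 (rule 18): 00000000000000
Gen 11 (rule 149): 11111111111111
Gen 12 (rule 18): 00000000000000
Gen 13 (rule 149): 11111111111111
Gen 14 (rule 18): 00000000000000
Gen 15 (rule 149): 11111111111111

Answer: 4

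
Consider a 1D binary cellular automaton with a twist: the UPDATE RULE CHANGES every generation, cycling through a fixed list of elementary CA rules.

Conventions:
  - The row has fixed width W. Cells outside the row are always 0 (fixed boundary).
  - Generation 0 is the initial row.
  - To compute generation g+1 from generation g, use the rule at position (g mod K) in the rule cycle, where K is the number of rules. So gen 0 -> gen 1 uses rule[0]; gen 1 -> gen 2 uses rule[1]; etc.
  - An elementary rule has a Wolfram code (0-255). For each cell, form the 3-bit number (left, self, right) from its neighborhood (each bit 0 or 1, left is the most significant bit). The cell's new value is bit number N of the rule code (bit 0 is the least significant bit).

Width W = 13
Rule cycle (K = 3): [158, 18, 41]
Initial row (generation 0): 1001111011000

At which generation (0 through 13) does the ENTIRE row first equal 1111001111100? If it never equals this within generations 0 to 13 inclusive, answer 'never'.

Answer: 4

Derivation:
Gen 0: 1001111011000
Gen 1 (rule 158): 1111110010100
Gen 2 (rule 18): 0000001100010
Gen 3 (rule 41): 1111101001000
Gen 4 (rule 158): 1111001111100
Gen 5 (rule 18): 0000110000010
Gen 6 (rule 41): 1110100111000
Gen 7 (rule 158): 1100111110100
Gen 8 (rule 18): 0011000000010
Gen 9 (rule 41): 1010011111000
Gen 10 (rule 158): 1011111110100
Gen 11 (rule 18): 0000000000010
Gen 12 (rule 41): 1111111111000
Gen 13 (rule 158): 1111111110100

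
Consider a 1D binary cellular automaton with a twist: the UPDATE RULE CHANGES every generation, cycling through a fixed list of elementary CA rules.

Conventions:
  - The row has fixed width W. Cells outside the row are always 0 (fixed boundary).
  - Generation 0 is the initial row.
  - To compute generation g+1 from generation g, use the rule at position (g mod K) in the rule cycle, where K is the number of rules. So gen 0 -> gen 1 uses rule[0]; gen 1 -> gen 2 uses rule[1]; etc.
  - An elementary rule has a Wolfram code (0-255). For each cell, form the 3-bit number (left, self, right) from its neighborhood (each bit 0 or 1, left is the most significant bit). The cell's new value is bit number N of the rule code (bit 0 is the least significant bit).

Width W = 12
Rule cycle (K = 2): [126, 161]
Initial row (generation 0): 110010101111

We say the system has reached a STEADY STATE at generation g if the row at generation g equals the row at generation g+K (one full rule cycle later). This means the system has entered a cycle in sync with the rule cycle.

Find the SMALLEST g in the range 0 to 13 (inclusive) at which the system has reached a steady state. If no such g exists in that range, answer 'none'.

Answer: none

Derivation:
Gen 0: 110010101111
Gen 1 (rule 126): 111111111001
Gen 2 (rule 161): 011111110000
Gen 3 (rule 126): 110000011000
Gen 4 (rule 161): 000111000011
Gen 5 (rule 126): 001101100111
Gen 6 (rule 161): 100010000010
Gen 7 (rule 126): 110111000111
Gen 8 (rule 161): 001010010010
Gen 9 (rule 126): 011111111111
Gen 10 (rule 161): 001111111110
Gen 11 (rule 126): 011000000011
Gen 12 (rule 161): 000011111000
Gen 13 (rule 126): 000110001100
Gen 14 (rule 161): 110000100001
Gen 15 (rule 126): 111001110011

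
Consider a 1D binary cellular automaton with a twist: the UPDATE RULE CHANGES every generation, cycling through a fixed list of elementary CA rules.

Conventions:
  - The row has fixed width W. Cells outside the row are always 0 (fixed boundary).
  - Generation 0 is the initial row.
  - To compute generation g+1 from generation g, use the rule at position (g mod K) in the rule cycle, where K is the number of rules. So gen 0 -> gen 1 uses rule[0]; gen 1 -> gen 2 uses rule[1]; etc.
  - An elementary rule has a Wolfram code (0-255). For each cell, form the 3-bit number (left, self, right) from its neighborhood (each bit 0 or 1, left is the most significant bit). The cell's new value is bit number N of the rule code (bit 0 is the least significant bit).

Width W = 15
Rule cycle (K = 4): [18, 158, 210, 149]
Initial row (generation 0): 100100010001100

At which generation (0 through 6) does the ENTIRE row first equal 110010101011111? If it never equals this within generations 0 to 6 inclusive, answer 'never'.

Gen 0: 100100010001100
Gen 1 (rule 18): 011010101010010
Gen 2 (rule 158): 110010101011111
Gen 3 (rule 210): 011100000001111
Gen 4 (rule 149): 001011111100110
Gen 5 (rule 18): 010000000011001
Gen 6 (rule 158): 111000000110111

Answer: 2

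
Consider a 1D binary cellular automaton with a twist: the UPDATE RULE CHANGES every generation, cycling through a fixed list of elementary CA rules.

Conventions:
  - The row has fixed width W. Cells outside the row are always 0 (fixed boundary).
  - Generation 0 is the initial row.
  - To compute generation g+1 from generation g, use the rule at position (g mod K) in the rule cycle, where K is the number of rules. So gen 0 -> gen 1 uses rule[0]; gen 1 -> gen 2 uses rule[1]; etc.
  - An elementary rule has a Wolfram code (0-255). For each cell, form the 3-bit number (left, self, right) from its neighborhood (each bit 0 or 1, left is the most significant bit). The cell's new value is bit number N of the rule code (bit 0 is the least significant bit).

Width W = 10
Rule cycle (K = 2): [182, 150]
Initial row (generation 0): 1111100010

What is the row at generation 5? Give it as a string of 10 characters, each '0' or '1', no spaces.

Answer: 1011111101

Derivation:
Gen 0: 1111100010
Gen 1 (rule 182): 0111010111
Gen 2 (rule 150): 1010010010
Gen 3 (rule 182): 1111111111
Gen 4 (rule 150): 0111111110
Gen 5 (rule 182): 1011111101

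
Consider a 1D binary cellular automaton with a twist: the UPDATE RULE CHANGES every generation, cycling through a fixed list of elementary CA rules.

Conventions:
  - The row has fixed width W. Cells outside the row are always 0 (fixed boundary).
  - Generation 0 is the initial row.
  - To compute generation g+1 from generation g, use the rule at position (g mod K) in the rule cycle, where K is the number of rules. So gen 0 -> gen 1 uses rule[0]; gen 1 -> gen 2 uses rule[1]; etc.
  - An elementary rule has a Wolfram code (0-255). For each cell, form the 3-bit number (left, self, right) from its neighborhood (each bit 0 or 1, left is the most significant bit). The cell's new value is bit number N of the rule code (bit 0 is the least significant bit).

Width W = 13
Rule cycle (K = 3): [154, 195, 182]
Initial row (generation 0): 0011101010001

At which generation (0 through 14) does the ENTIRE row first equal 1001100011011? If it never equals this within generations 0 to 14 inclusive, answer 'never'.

Gen 0: 0011101010001
Gen 1 (rule 154): 0111000001010
Gen 2 (rule 195): 1011011110000
Gen 3 (rule 182): 1100101101000
Gen 4 (rule 154): 1011001000100
Gen 5 (rule 195): 0001010011001
Gen 6 (rule 182): 0011111100111
Gen 7 (rule 154): 0111111011110
Gen 8 (rule 195): 1011111001110
Gen 9 (rule 182): 1101110110101
Gen 10 (rule 154): 1001100100000
Gen 11 (rule 195): 0010101001111
Gen 12 (rule 182): 0111111110110
Gen 13 (rule 154): 1111111100101
Gen 14 (rule 195): 0111111101000

Answer: never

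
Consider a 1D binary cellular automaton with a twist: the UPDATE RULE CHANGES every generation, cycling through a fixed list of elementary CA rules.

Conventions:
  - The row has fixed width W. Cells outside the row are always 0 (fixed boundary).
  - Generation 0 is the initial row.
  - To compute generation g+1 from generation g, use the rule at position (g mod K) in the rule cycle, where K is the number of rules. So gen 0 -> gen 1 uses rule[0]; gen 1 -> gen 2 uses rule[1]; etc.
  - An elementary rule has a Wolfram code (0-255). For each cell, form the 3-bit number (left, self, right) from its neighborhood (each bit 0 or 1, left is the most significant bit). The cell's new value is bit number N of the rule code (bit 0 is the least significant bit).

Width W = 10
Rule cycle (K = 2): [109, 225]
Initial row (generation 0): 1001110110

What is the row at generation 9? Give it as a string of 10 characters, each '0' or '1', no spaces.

Gen 0: 1001110110
Gen 1 (rule 109): 1001011110
Gen 2 (rule 225): 0000101110
Gen 3 (rule 109): 1110111010
Gen 4 (rule 225): 0111011100
Gen 5 (rule 109): 0101110101
Gen 6 (rule 225): 0010111010
Gen 7 (rule 109): 1011101110
Gen 8 (rule 225): 0101110110
Gen 9 (rule 109): 0111011110

Answer: 0111011110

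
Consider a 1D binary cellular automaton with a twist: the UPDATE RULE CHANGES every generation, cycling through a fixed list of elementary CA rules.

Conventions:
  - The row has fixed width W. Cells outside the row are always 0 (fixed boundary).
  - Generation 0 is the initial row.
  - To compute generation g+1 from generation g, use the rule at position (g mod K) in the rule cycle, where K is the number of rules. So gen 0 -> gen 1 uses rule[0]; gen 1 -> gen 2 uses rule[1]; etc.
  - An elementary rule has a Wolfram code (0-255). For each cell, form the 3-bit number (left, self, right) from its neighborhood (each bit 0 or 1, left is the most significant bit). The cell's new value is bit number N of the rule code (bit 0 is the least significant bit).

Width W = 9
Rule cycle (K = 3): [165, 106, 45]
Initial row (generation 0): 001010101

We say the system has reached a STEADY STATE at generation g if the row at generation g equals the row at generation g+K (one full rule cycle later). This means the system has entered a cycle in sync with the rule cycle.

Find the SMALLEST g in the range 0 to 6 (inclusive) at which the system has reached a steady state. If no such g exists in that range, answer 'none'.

Answer: none

Derivation:
Gen 0: 001010101
Gen 1 (rule 165): 101111111
Gen 2 (rule 106): 011000001
Gen 3 (rule 45): 010011101
Gen 4 (rule 165): 010001011
Gen 5 (rule 106): 100010111
Gen 6 (rule 45): 101011100
Gen 7 (rule 165): 111101001
Gen 8 (rule 106): 100110010
Gen 9 (rule 45): 100100010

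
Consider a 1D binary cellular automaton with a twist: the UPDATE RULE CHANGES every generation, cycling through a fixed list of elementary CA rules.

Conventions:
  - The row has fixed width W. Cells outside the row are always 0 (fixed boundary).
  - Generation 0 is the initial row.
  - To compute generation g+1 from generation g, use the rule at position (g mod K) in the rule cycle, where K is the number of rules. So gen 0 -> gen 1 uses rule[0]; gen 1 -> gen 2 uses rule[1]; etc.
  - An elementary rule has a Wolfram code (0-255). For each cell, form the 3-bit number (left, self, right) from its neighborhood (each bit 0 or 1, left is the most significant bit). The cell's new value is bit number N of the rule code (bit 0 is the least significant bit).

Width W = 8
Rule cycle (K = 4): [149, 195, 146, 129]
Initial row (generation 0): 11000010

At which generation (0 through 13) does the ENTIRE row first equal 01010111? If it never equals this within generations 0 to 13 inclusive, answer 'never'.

Gen 0: 11000010
Gen 1 (rule 149): 00111011
Gen 2 (rule 195): 11011001
Gen 3 (rule 146): 00000110
Gen 4 (rule 129): 11110000
Gen 5 (rule 149): 01101111
Gen 6 (rule 195): 10100111
Gen 7 (rule 146): 00011010
Gen 8 (rule 129): 11000000
Gen 9 (rule 149): 00111111
Gen 10 (rule 195): 11011111
Gen 11 (rule 146): 00001110
Gen 12 (rule 129): 11100100
Gen 13 (rule 149): 01010111

Answer: 13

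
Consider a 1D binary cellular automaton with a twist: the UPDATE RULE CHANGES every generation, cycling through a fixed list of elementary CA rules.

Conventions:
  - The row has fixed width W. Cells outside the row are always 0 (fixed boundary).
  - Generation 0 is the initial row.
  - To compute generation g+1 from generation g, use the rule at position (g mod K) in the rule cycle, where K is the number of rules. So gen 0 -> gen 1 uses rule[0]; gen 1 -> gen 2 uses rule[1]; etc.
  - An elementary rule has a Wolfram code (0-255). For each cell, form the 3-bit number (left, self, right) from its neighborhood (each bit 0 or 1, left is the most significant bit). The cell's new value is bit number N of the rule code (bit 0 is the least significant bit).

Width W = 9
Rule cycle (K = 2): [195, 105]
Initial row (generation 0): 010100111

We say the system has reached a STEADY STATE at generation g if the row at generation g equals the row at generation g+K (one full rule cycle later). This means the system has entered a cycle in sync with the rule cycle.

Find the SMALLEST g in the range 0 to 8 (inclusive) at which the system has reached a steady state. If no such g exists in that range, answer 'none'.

Gen 0: 010100111
Gen 1 (rule 195): 100001011
Gen 2 (rule 105): 001100111
Gen 3 (rule 195): 110101011
Gen 4 (rule 105): 111010111
Gen 5 (rule 195): 011000011
Gen 6 (rule 105): 011011011
Gen 7 (rule 195): 101001001
Gen 8 (rule 105): 010000000
Gen 9 (rule 195): 100111111
Gen 10 (rule 105): 000100001

Answer: none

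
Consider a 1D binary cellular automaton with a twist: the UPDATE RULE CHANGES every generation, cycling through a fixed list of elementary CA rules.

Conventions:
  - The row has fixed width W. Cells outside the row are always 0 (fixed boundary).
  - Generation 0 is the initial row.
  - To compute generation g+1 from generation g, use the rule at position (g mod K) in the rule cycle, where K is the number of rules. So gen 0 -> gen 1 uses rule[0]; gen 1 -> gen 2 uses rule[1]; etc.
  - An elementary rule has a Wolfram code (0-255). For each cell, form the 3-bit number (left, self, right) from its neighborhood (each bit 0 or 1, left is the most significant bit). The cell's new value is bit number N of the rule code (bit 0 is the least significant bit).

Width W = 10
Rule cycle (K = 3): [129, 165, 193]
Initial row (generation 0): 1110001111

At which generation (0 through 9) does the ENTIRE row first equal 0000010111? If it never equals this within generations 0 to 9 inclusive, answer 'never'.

Gen 0: 1110001111
Gen 1 (rule 129): 0100100110
Gen 2 (rule 165): 0100100000
Gen 3 (rule 193): 0000001111
Gen 4 (rule 129): 1111100110
Gen 5 (rule 165): 0111000000
Gen 6 (rule 193): 0011011111
Gen 7 (rule 129): 1000001110
Gen 8 (rule 165): 1011100100
Gen 9 (rule 193): 0001100001

Answer: never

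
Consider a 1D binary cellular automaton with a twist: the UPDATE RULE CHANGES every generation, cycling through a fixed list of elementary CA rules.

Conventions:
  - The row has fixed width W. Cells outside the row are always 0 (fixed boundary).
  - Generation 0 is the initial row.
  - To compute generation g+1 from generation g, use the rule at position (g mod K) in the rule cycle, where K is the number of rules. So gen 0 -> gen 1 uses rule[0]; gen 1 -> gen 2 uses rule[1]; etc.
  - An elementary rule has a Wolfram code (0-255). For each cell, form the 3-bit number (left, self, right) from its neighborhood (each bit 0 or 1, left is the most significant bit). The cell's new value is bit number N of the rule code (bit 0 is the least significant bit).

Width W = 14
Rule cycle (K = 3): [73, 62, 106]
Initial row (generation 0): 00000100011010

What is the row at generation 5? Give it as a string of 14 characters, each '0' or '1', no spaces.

Gen 0: 00000100011010
Gen 1 (rule 73): 11110001011000
Gen 2 (rule 62): 10001011110100
Gen 3 (rule 106): 00010110011000
Gen 4 (rule 73): 11000110011011
Gen 5 (rule 62): 10101101110110

Answer: 10101101110110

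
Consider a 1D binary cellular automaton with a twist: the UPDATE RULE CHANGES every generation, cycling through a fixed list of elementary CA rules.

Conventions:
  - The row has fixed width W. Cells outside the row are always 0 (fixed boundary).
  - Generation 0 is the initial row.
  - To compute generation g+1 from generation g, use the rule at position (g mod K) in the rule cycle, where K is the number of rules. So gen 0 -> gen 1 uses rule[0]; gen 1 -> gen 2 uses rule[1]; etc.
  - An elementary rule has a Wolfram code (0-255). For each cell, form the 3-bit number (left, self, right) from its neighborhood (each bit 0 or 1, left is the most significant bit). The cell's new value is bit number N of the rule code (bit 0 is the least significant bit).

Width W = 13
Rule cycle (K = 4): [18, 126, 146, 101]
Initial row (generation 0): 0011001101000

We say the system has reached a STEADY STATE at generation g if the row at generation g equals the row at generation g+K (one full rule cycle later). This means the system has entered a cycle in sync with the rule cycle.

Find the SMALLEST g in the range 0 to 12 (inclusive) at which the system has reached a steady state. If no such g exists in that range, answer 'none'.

Gen 0: 0011001101000
Gen 1 (rule 18): 0100110000100
Gen 2 (rule 126): 1111111001110
Gen 3 (rule 146): 0111110110101
Gen 4 (rule 101): 0000011011111
Gen 5 (rule 18): 0000100000000
Gen 6 (rule 126): 0001110000000
Gen 7 (rule 146): 0010101000000
Gen 8 (rule 101): 1011111011111
Gen 9 (rule 18): 0000000000000
Gen 10 (rule 126): 0000000000000
Gen 11 (rule 146): 0000000000000
Gen 12 (rule 101): 1111111111111
Gen 13 (rule 18): 0000000000000
Gen 14 (rule 126): 0000000000000
Gen 15 (rule 146): 0000000000000
Gen 16 (rule 101): 1111111111111

Answer: 9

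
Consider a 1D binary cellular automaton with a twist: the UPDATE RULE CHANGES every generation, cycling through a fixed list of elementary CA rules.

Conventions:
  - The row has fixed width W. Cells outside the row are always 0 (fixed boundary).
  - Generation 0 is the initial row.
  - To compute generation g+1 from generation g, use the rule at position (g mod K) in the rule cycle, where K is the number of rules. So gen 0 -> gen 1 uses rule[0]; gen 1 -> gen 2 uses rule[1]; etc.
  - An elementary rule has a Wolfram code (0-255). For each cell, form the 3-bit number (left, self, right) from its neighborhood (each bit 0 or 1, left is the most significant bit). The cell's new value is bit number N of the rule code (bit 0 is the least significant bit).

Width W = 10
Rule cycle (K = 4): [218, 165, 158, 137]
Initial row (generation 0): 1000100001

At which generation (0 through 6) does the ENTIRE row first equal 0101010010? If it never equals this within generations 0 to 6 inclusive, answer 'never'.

Answer: 1

Derivation:
Gen 0: 1000100001
Gen 1 (rule 218): 0101010010
Gen 2 (rule 165): 0111110010
Gen 3 (rule 158): 1111101111
Gen 4 (rule 137): 1111001110
Gen 5 (rule 218): 1111111111
Gen 6 (rule 165): 0111111110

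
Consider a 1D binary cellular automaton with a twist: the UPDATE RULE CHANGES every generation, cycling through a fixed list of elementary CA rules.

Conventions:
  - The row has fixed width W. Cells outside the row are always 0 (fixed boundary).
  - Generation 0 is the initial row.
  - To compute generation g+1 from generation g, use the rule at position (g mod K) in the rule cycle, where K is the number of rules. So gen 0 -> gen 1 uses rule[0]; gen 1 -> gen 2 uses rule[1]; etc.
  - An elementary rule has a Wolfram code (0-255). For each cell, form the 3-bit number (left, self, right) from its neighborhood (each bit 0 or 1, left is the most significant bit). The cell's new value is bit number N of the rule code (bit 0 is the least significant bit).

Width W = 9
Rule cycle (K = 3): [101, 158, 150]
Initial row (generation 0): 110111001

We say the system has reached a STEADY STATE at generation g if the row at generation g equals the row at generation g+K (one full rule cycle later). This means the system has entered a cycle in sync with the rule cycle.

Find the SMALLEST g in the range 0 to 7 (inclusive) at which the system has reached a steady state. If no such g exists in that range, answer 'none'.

Answer: none

Derivation:
Gen 0: 110111001
Gen 1 (rule 101): 011001001
Gen 2 (rule 158): 110111111
Gen 3 (rule 150): 000011110
Gen 4 (rule 101): 111000010
Gen 5 (rule 158): 110100111
Gen 6 (rule 150): 000111010
Gen 7 (rule 101): 110001110
Gen 8 (rule 158): 101011101
Gen 9 (rule 150): 101001001
Gen 10 (rule 101): 111001001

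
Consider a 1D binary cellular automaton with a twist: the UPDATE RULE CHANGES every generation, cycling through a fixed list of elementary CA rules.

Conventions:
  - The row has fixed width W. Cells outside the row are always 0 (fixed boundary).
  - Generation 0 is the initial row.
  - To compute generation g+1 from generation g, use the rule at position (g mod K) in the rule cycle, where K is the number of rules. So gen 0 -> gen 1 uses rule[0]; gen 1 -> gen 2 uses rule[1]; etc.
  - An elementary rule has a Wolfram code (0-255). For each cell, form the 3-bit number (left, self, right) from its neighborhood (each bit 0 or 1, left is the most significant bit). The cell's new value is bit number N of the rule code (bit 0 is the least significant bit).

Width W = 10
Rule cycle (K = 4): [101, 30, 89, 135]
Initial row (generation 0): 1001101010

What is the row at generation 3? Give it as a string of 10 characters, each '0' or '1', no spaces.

Answer: 1101111100

Derivation:
Gen 0: 1001101010
Gen 1 (rule 101): 1000111110
Gen 2 (rule 30): 1101100001
Gen 3 (rule 89): 1101111100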